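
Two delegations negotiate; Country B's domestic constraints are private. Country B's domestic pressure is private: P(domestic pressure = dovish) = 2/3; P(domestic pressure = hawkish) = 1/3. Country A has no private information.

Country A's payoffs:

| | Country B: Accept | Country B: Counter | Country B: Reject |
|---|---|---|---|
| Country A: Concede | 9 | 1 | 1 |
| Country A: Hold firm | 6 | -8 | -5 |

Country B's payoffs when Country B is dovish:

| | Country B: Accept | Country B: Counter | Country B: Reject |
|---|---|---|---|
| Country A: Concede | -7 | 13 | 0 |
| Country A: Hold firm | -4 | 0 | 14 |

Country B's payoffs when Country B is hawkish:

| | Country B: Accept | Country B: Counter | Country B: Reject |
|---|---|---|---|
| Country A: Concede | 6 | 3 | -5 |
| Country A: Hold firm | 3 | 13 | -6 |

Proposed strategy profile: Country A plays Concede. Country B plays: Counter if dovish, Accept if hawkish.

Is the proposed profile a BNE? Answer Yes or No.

Country A plays Concede: E[Concede] = 2/3·(1) + 1/3·(9) = 11/3; E[Hold firm] = -10/3. Best-responding. ✓
Country B (domestic pressure dovish), facing Concede: Accept gives -7, Counter gives 13, Reject gives 0. Proposed Counter is best. ✓
Country B (domestic pressure hawkish), facing Concede: Accept gives 6, Counter gives 3, Reject gives -5. Proposed Accept is best. ✓

Yes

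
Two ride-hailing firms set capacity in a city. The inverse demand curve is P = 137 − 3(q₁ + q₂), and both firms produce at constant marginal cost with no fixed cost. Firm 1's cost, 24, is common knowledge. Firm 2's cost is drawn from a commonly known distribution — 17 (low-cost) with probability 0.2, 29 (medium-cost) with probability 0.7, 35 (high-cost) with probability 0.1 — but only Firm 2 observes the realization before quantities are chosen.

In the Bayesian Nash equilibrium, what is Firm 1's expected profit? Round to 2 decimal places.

500.09

Firm 2 with cost c maximizes (137 − 3(q₁+q₂) − c)·q₂, giving q₂(c) = (137 − c − 3q₁)/6.
E[c₂] = 0.2·17 + 0.7·29 + 0.1·35 = 27.2
Firm 1's FOC against E[q₂] yields q₁ = (137 − 2·24 + E[c₂])/9 = (137 − 48 + 27.2)/9 = 12.9111.
E[P] = 137 − 3·(q₁ + E[q₂]) = 62.7333; Firm 1's expected profit = (E[P] − 24)·q₁ = (62.7333 − 24)·12.9111 = 500.09.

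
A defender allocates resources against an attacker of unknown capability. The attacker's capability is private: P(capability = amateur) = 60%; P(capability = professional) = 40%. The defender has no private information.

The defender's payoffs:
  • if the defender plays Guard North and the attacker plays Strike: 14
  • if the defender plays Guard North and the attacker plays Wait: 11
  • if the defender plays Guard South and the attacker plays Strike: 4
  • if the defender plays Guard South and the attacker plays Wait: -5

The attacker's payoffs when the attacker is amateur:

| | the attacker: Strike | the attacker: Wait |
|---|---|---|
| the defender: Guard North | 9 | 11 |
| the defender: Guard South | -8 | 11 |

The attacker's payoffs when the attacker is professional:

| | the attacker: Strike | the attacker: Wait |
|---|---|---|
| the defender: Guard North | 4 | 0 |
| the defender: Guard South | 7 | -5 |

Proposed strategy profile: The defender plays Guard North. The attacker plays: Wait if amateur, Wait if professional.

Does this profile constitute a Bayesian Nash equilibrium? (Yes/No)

No

The defender plays Guard North: E[Guard North] = 0.6·(11) + 0.4·(11) = 11; E[Guard South] = -5. Best-responding. ✓
The attacker (capability amateur), facing Guard North: Strike gives 9, Wait gives 11. Proposed Wait is best. ✓
The attacker (capability professional), facing Guard North: Strike gives 4, Wait gives 0. Proposed Wait is not best — profitable deviation exists. ✗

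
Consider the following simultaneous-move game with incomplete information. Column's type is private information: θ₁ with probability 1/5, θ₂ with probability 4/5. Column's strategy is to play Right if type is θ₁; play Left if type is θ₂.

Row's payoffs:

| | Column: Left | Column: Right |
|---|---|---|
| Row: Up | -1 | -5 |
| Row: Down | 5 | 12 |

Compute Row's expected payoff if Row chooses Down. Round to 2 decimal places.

Take the expectation over Column's type, weighting each type's action by its prior probability.
E[Down] = 1/5·12 + 4/5·5 = 12/5 + 4 = 32/5

6.40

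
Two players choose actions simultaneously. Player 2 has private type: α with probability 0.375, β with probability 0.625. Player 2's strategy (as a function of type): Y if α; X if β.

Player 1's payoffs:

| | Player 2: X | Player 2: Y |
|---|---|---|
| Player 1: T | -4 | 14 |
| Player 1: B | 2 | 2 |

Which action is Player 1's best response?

E[T] = 0.375·(14) + 0.625·(-4) = 2.75
E[B] = 0.375·(2) + 0.625·(2) = 2
Best response: T (2.75 is the largest).

T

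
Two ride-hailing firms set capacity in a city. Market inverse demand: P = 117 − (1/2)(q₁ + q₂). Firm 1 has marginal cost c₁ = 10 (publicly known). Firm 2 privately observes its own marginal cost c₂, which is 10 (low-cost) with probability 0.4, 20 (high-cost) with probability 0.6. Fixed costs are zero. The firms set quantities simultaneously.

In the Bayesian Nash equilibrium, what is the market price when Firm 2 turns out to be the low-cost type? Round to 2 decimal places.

Type-c best response for Firm 2: q₂(c) = (117 − c) − q₁/2.
Firm 1 maximizes expected profit; its first-order condition is 117 − q₁ − (1/2)E[q₂] − 10 = 0.
Substituting E[q₂] and solving: E[c₂] = 16, so q₁ = (117 − 2·10 + 16)/(3/2) = 75.3333.
q₂(low-cost) = 69.3333, so P = 117 − (1/2)·(75.3333 + 69.3333) = 44.6667.

44.67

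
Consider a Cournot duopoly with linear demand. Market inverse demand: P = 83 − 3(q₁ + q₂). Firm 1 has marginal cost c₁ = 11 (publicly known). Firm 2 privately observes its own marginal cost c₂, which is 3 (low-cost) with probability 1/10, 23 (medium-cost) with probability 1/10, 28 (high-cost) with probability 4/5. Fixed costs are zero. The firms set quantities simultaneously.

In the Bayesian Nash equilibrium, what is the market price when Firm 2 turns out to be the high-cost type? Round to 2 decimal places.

41.17

Type-c best response for Firm 2: q₂(c) = (83 − c)/6 − q₁/2.
Firm 1 maximizes expected profit; its first-order condition is 83 − 6q₁ − 3E[q₂] − 11 = 0.
Substituting E[q₂] and solving: E[c₂] = 25, so q₁ = (83 − 2·11 + 25)/9 = 9.55556.
q₂(high-cost) = 4.38889, so P = 83 − 3·(9.55556 + 4.38889) = 41.1667.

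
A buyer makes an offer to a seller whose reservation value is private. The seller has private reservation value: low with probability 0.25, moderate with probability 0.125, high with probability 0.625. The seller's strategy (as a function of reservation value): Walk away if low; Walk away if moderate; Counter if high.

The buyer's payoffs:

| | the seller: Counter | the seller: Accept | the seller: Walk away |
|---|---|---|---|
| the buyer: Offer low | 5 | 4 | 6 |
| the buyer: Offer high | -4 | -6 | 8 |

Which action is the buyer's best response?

E[Offer low] = 0.25·(6) + 0.125·(6) + 0.625·(5) = 5.375
E[Offer high] = 0.25·(8) + 0.125·(8) + 0.625·(-4) = 0.5
Best response: Offer low (5.375 is the largest).

Offer low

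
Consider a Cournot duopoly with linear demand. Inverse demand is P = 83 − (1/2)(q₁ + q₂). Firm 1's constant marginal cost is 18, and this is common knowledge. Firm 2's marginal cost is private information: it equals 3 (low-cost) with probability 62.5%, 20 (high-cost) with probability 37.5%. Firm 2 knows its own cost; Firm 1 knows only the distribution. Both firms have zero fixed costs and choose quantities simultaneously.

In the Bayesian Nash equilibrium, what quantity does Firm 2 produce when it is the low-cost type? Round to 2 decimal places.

61.21

Firm 2 with cost c maximizes (83 − (1/2)(q₁+q₂) − c)·q₂, giving q₂(c) = (83 − c − (1/2)q₁).
E[c₂] = 0.625·3 + 0.375·20 = 9.375
Firm 1's FOC against E[q₂] yields q₁ = (83 − 2·18 + E[c₂])/(3/2) = (83 − 36 + 9.375)/(3/2) = 37.5833.
q₂(low-cost) = (83 − 3 − (1/2)·37.5833) = 61.2083.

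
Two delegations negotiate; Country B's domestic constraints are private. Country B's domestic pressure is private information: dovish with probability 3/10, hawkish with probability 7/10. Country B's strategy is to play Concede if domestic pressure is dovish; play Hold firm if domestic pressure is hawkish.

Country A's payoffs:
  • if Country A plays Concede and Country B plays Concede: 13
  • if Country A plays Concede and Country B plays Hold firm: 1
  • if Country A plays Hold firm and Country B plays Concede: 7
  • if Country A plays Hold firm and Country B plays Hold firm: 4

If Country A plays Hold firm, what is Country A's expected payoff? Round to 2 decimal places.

4.90

E[Hold firm] = 3/10·7 + 7/10·4 = 21/10 + 14/5 = 49/10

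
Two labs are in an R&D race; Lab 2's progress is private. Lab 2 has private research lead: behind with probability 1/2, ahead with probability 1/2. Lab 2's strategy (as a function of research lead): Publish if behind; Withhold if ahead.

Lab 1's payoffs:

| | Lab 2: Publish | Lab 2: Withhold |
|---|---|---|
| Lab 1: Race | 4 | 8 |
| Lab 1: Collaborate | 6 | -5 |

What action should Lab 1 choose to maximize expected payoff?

E[Race] = 1/2·(4) + 1/2·(8) = 6
E[Collaborate] = 1/2·(6) + 1/2·(-5) = 1/2
Best response: Race (6 is the largest).

Race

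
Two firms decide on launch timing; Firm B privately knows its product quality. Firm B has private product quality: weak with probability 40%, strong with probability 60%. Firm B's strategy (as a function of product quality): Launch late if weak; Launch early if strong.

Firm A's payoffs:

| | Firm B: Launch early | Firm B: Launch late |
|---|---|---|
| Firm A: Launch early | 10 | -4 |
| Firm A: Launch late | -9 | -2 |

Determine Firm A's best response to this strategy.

Launch early

Compute Firm A's expected payoff for each action, taking the expectation over Firm B's type.
E[Launch early] = 0.4·(-4) + 0.6·(10) = 4.4
E[Launch late] = 0.4·(-2) + 0.6·(-9) = -6.2
Best response: Launch early (4.4 is the largest).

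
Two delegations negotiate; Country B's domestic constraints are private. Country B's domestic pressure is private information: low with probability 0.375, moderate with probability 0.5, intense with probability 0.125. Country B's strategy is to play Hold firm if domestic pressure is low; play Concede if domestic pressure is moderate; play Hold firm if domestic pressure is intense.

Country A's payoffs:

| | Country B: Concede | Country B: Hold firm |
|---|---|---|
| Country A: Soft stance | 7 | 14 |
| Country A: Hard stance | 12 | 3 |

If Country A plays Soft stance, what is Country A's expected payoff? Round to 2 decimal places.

E[Soft stance] = 0.375·14 + 0.5·7 + 0.125·14 = 5.25 + 3.5 + 1.75 = 10.5

10.50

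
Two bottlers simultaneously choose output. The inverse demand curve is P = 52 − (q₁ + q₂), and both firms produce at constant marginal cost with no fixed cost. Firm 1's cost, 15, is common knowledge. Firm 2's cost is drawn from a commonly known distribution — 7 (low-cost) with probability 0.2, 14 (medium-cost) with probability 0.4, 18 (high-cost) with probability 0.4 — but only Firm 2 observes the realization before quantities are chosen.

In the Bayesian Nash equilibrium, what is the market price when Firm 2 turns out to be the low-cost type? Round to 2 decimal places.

Firm 2 with cost c maximizes (52 − (q₁+q₂) − c)·q₂, giving q₂(c) = (52 − c − q₁)/2.
E[c₂] = 0.2·7 + 0.4·14 + 0.4·18 = 14.2
Firm 1's FOC against E[q₂] yields q₁ = (52 − 2·15 + E[c₂])/3 = (52 − 30 + 14.2)/3 = 12.0667.
q₂(low-cost) = 16.4667, so P = 52 − (12.0667 + 16.4667) = 23.4667.

23.47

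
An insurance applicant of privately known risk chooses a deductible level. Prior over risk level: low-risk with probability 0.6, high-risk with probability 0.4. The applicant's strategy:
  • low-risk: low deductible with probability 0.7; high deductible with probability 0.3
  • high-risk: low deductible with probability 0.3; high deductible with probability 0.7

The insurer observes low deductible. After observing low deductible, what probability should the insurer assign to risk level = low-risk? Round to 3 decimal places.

0.778

P(low deductible) = 0.6·0.7 + 0.4·0.3 = 0.54
P(low-risk | low deductible) = (0.6·0.7) / 0.54 = 0.42 / 0.54 = 0.777778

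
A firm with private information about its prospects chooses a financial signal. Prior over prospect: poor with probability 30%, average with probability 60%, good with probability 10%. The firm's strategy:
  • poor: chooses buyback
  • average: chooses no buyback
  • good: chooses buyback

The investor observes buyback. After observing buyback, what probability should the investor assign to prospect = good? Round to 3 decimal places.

0.250

Apply Bayes' rule using the sender's strategy as the likelihood.
P(buyback) = 0.3·1 + 0.6·0 + 0.1·1 = 0.4
P(good | buyback) = (0.1·1) / 0.4 = 0.1 / 0.4 = 0.25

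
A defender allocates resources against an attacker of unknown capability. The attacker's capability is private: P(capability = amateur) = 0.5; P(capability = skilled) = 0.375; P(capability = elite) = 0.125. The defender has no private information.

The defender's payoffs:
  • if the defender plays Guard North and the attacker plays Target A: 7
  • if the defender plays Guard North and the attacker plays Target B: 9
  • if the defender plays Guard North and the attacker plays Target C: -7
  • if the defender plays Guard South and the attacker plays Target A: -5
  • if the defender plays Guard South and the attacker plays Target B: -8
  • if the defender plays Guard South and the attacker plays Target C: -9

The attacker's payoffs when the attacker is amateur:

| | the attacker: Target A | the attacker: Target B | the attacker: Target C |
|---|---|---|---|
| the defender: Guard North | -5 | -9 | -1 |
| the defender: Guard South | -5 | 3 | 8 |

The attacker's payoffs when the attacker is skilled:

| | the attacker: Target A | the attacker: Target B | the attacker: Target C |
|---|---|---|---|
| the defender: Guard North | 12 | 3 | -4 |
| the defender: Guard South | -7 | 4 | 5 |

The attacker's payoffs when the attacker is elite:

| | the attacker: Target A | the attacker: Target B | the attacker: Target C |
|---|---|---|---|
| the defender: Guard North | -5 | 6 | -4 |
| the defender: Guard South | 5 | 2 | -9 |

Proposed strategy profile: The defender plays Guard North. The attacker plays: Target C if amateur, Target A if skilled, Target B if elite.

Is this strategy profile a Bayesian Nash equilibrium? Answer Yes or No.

The defender plays Guard North: E[Guard North] = 0.5·(-7) + 0.375·(7) + 0.125·(9) = 0.25; E[Guard South] = -7.375. Best-responding. ✓
The attacker (capability amateur), facing Guard North: Target A gives -5, Target B gives -9, Target C gives -1. Proposed Target C is best. ✓
The attacker (capability skilled), facing Guard North: Target A gives 12, Target B gives 3, Target C gives -4. Proposed Target A is best. ✓
The attacker (capability elite), facing Guard North: Target A gives -5, Target B gives 6, Target C gives -4. Proposed Target B is best. ✓

Yes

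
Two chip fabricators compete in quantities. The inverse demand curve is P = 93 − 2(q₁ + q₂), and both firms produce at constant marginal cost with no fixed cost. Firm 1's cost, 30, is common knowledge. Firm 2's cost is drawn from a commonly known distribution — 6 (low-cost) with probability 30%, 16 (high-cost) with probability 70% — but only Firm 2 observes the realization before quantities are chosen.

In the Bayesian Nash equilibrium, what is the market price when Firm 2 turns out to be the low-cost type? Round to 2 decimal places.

41.83

Type-c best response for Firm 2: q₂(c) = (93 − c)/4 − q₁/2.
Firm 1 maximizes expected profit; its first-order condition is 93 − 4q₁ − 2E[q₂] − 30 = 0.
Substituting E[q₂] and solving: E[c₂] = 13, so q₁ = (93 − 2·30 + 13)/6 = 7.66667.
q₂(low-cost) = 17.9167, so P = 93 − 2·(7.66667 + 17.9167) = 41.8333.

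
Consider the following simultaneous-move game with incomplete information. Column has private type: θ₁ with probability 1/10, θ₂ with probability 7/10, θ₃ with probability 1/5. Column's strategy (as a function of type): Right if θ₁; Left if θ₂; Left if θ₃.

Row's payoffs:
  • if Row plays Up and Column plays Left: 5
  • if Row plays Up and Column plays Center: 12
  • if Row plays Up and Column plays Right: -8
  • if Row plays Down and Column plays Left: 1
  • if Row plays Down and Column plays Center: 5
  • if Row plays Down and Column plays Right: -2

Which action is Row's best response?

Up

E[Up] = 1/10·(-8) + 7/10·(5) + 1/5·(5) = 37/10
E[Down] = 1/10·(-2) + 7/10·(1) + 1/5·(1) = 7/10
Best response: Up (37/10 is the largest).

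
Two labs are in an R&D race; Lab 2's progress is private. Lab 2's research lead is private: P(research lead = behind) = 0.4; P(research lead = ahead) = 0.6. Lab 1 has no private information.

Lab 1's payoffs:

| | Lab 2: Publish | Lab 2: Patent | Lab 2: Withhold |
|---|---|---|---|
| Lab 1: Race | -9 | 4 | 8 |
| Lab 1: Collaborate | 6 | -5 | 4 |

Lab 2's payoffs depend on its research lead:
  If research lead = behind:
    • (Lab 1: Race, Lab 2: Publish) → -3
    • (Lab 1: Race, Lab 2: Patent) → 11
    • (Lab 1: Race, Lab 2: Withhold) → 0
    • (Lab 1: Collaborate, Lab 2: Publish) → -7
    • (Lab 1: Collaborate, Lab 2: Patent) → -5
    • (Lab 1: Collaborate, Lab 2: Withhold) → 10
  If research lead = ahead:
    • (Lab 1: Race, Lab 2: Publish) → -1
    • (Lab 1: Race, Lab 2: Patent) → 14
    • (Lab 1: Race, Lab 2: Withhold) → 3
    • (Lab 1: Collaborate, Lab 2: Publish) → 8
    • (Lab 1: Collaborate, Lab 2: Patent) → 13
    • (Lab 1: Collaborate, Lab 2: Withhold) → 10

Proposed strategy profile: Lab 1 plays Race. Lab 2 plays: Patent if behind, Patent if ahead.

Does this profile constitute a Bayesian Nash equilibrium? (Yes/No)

Yes

Lab 1 plays Race: E[Race] = 0.4·(4) + 0.6·(4) = 4; E[Collaborate] = -5. Best-responding. ✓
Lab 2 (research lead behind), facing Race: Publish gives -3, Patent gives 11, Withhold gives 0. Proposed Patent is best. ✓
Lab 2 (research lead ahead), facing Race: Publish gives -1, Patent gives 14, Withhold gives 3. Proposed Patent is best. ✓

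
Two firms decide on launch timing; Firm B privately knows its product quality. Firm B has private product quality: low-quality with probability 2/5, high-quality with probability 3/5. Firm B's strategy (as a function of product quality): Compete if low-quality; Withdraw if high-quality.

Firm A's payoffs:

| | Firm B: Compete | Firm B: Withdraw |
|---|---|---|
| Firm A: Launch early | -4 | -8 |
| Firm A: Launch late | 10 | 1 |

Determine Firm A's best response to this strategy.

Launch late

E[Launch early] = 2/5·(-4) + 3/5·(-8) = -32/5
E[Launch late] = 2/5·(10) + 3/5·(1) = 23/5
Best response: Launch late (23/5 is the largest).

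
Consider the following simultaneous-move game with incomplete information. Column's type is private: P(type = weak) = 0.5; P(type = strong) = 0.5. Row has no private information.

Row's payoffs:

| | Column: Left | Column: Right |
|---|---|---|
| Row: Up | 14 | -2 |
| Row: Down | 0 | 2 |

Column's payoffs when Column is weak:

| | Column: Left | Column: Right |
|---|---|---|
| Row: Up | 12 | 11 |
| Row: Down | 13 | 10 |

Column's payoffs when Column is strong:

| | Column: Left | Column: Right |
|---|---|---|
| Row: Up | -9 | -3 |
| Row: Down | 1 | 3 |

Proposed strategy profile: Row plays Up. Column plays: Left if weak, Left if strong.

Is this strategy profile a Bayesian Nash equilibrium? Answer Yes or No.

Row plays Up: E[Up] = 0.5·(14) + 0.5·(14) = 14; E[Down] = 0. Best-responding. ✓
Column (type weak), facing Up: Left gives 12, Right gives 11. Proposed Left is best. ✓
Column (type strong), facing Up: Left gives -9, Right gives -3. Proposed Left is not best — profitable deviation exists. ✗

No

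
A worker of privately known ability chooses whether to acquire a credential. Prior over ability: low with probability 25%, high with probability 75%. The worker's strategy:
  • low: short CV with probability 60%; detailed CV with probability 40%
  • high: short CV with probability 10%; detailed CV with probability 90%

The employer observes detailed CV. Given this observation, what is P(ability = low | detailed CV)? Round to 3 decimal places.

Apply Bayes' rule using the sender's strategy as the likelihood.
P(detailed CV) = 0.25·0.4 + 0.75·0.9 = 0.775
P(low | detailed CV) = (0.25·0.4) / 0.775 = 0.1 / 0.775 = 0.129032

0.129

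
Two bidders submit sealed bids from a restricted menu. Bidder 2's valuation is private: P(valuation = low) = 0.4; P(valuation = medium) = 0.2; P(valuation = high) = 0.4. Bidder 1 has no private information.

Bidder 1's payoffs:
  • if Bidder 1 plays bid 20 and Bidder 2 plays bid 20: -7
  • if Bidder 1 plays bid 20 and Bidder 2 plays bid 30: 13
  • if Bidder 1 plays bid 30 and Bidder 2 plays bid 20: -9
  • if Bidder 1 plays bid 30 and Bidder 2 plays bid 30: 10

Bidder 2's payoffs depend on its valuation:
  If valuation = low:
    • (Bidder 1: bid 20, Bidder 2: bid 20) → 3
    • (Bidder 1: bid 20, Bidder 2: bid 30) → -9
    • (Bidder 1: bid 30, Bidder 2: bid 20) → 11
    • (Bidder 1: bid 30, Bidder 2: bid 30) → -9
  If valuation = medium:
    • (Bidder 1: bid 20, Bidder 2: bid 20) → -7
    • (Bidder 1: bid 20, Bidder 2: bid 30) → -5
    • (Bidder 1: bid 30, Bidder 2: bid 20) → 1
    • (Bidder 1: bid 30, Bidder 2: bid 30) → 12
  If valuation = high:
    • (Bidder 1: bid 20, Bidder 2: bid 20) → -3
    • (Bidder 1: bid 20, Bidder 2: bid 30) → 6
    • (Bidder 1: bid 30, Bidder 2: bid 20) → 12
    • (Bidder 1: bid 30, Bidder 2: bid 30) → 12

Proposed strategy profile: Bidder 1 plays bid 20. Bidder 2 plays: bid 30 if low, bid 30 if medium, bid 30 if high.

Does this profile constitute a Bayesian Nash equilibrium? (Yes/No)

No

Bidder 1 plays bid 20: E[bid 20] = 0.4·(13) + 0.2·(13) + 0.4·(13) = 13; E[bid 30] = 10. Best-responding. ✓
Bidder 2 (valuation low), facing bid 20: bid 20 gives 3, bid 30 gives -9. Proposed bid 30 is not best — profitable deviation exists. ✗
Bidder 2 (valuation medium), facing bid 20: bid 20 gives -7, bid 30 gives -5. Proposed bid 30 is best. ✓
Bidder 2 (valuation high), facing bid 20: bid 20 gives -3, bid 30 gives 6. Proposed bid 30 is best. ✓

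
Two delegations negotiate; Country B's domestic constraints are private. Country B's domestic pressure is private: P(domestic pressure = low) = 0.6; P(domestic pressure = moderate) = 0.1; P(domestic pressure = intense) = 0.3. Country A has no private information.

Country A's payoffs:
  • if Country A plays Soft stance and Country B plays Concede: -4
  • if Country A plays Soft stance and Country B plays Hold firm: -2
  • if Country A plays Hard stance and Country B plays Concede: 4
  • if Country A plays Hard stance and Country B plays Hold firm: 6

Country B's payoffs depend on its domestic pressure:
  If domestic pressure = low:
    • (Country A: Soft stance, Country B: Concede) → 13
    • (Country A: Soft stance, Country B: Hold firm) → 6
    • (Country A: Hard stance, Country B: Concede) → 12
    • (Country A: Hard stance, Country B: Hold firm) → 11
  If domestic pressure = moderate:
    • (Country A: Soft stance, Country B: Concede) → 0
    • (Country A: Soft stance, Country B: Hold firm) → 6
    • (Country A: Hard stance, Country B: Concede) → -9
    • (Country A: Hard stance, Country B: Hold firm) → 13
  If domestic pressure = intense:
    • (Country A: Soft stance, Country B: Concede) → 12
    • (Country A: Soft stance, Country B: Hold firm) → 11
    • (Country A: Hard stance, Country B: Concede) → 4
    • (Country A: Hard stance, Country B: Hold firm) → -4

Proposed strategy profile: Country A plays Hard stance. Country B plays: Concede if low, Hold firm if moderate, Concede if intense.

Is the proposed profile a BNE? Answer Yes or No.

Country A plays Hard stance: E[Hard stance] = 0.6·(4) + 0.1·(6) + 0.3·(4) = 4.2; E[Soft stance] = -3.8. Best-responding. ✓
Country B (domestic pressure low), facing Hard stance: Concede gives 12, Hold firm gives 11. Proposed Concede is best. ✓
Country B (domestic pressure moderate), facing Hard stance: Concede gives -9, Hold firm gives 13. Proposed Hold firm is best. ✓
Country B (domestic pressure intense), facing Hard stance: Concede gives 4, Hold firm gives -4. Proposed Concede is best. ✓

Yes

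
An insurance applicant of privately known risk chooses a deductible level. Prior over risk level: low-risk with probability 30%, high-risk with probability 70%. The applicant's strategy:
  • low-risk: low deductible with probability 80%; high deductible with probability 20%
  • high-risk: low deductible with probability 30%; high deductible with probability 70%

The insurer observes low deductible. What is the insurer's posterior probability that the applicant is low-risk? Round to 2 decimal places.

0.53

P(low deductible) = 0.3·0.8 + 0.7·0.3 = 0.45
P(low-risk | low deductible) = (0.3·0.8) / 0.45 = 0.24 / 0.45 = 0.533333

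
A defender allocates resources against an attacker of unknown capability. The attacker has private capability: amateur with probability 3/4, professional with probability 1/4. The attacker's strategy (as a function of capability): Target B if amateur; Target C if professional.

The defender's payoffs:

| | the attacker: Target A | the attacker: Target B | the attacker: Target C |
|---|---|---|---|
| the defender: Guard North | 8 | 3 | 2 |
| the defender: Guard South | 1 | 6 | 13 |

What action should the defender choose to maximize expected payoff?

Guard South

Compute the defender's expected payoff for each action, taking the expectation over the attacker's type.
E[Guard North] = 3/4·(3) + 1/4·(2) = 11/4
E[Guard South] = 3/4·(6) + 1/4·(13) = 31/4
Best response: Guard South (31/4 is the largest).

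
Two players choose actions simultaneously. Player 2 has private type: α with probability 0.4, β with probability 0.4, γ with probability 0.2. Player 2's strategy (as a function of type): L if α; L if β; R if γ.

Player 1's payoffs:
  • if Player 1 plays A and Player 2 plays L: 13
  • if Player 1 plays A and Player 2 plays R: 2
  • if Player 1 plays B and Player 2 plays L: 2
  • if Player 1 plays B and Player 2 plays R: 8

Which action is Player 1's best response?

A

E[A] = 0.4·(13) + 0.4·(13) + 0.2·(2) = 10.8
E[B] = 0.4·(2) + 0.4·(2) + 0.2·(8) = 3.2
Best response: A (10.8 is the largest).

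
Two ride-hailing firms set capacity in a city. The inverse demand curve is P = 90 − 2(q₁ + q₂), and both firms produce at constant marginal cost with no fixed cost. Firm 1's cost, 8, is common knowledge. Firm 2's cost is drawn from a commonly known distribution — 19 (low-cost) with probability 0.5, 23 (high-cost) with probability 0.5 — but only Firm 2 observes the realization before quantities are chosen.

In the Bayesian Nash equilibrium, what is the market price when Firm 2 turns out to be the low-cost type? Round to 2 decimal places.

Firm 2 with cost c maximizes (90 − 2(q₁+q₂) − c)·q₂, giving q₂(c) = (90 − c − 2q₁)/4.
E[c₂] = 0.5·19 + 0.5·23 = 21
Firm 1's FOC against E[q₂] yields q₁ = (90 − 2·8 + E[c₂])/6 = (90 − 16 + 21)/6 = 15.8333.
q₂(low-cost) = 9.83333, so P = 90 − 2·(15.8333 + 9.83333) = 38.6667.

38.67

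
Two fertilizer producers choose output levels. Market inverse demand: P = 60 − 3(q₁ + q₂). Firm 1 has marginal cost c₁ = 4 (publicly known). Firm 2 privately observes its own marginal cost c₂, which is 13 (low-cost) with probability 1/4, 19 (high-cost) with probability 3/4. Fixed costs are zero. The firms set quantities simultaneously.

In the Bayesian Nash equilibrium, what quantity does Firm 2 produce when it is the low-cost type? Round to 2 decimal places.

3.97

Each type of Firm 2 best-responds to q₁; Firm 1 best-responds to the expected q₂ over Firm 2's types.
Firm 2 with cost c maximizes (60 − 3(q₁+q₂) − c)·q₂, giving q₂(c) = (60 − c − 3q₁)/6.
E[c₂] = 1/4·13 + 3/4·19 = 17.5
Firm 1's FOC against E[q₂] yields q₁ = (60 − 2·4 + E[c₂])/9 = (60 − 8 + 17.5)/9 = 7.72222.
q₂(low-cost) = (60 − 13 − 3·7.72222)/6 = 3.97222.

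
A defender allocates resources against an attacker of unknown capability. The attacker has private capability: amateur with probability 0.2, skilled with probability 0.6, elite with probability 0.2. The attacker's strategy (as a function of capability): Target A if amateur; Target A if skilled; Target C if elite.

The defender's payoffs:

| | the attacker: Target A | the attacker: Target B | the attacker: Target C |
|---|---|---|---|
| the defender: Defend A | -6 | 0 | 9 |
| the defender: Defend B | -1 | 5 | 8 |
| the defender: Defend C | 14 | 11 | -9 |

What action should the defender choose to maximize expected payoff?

E[Defend A] = 0.2·(-6) + 0.6·(-6) + 0.2·(9) = -3
E[Defend B] = 0.2·(-1) + 0.6·(-1) + 0.2·(8) = 0.8
E[Defend C] = 0.2·(14) + 0.6·(14) + 0.2·(-9) = 9.4
Best response: Defend C (9.4 is the largest).

Defend C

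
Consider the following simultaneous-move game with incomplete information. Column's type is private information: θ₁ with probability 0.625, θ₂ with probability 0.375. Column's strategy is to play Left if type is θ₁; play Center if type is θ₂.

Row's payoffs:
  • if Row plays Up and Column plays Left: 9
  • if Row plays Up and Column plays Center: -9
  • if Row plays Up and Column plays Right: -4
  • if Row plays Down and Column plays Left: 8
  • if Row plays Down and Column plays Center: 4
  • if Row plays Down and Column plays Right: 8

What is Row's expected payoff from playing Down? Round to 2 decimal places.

E[Down] = 0.625·8 + 0.375·4 = 5 + 1.5 = 6.5

6.50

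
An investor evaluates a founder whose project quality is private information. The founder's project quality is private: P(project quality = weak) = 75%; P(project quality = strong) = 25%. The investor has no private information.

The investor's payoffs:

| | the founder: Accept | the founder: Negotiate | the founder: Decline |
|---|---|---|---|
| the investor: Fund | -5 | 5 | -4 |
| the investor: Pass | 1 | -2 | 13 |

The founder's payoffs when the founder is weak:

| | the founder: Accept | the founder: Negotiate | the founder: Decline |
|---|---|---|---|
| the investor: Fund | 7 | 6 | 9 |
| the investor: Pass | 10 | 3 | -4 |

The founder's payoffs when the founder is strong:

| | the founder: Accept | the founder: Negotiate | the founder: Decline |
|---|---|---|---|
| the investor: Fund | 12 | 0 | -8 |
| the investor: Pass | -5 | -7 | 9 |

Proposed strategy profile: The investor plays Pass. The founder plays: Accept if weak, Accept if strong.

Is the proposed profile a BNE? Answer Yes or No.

The investor plays Pass: E[Pass] = 0.75·(1) + 0.25·(1) = 1; E[Fund] = -5. Best-responding. ✓
The founder (project quality weak), facing Pass: Accept gives 10, Negotiate gives 3, Decline gives -4. Proposed Accept is best. ✓
The founder (project quality strong), facing Pass: Accept gives -5, Negotiate gives -7, Decline gives 9. Proposed Accept is not best — profitable deviation exists. ✗

No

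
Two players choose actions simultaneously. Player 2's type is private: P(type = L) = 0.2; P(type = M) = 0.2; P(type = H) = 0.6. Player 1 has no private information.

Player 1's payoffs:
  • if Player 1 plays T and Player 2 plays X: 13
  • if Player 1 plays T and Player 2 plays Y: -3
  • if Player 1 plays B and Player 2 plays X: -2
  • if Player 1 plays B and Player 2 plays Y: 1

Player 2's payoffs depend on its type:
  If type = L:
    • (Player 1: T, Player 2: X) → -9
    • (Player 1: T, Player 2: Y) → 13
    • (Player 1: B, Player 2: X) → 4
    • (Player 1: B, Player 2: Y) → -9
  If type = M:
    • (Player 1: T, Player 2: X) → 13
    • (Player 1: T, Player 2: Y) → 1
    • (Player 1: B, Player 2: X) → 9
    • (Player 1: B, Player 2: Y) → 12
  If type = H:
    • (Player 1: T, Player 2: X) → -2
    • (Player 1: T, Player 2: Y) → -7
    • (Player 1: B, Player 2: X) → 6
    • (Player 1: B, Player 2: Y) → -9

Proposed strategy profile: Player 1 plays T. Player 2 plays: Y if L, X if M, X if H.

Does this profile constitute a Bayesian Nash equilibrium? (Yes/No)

Yes

A profile is a BNE iff every type of every player is best-responding given beliefs about the other side.
Player 1 plays T: E[T] = 0.2·(-3) + 0.2·(13) + 0.6·(13) = 9.8; E[B] = -1.4. Best-responding. ✓
Player 2 (type L), facing T: X gives -9, Y gives 13. Proposed Y is best. ✓
Player 2 (type M), facing T: X gives 13, Y gives 1. Proposed X is best. ✓
Player 2 (type H), facing T: X gives -2, Y gives -7. Proposed X is best. ✓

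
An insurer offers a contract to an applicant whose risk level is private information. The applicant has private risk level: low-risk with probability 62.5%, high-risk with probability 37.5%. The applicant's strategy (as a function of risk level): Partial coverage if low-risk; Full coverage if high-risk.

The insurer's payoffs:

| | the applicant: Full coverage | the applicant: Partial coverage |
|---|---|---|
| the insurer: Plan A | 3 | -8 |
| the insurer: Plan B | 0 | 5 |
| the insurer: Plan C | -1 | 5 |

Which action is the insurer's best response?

Plan B

E[Plan A] = 0.625·(-8) + 0.375·(3) = -3.875
E[Plan B] = 0.625·(5) + 0.375·(0) = 3.125
E[Plan C] = 0.625·(5) + 0.375·(-1) = 2.75
Best response: Plan B (3.125 is the largest).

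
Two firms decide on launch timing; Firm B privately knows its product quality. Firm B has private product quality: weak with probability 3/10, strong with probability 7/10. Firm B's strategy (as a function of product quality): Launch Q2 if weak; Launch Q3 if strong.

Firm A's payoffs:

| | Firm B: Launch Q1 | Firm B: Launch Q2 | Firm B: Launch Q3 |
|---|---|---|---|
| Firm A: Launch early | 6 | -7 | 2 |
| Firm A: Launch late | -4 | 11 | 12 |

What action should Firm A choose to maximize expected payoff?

Launch late

E[Launch early] = 3/10·(-7) + 7/10·(2) = -7/10
E[Launch late] = 3/10·(11) + 7/10·(12) = 117/10
Best response: Launch late (117/10 is the largest).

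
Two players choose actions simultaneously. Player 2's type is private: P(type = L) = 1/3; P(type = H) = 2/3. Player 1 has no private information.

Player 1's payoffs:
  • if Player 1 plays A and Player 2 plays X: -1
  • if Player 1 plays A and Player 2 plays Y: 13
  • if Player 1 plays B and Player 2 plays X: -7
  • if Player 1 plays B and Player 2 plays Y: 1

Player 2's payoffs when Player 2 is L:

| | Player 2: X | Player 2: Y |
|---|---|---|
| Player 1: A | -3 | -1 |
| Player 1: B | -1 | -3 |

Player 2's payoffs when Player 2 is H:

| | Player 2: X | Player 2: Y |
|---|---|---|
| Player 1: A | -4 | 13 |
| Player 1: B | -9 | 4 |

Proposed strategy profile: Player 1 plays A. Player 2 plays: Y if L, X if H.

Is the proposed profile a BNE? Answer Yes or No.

No

A profile is a BNE iff every type of every player is best-responding given beliefs about the other side.
Player 1 plays A: E[A] = 1/3·(13) + 2/3·(-1) = 11/3; E[B] = -13/3. Best-responding. ✓
Player 2 (type L), facing A: X gives -3, Y gives -1. Proposed Y is best. ✓
Player 2 (type H), facing A: X gives -4, Y gives 13. Proposed X is not best — profitable deviation exists. ✗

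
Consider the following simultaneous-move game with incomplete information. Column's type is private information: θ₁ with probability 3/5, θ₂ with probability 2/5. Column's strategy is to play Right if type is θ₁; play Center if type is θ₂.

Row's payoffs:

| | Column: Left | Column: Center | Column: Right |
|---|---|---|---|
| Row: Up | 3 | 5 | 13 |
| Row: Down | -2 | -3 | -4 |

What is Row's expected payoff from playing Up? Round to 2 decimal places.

9.80

Take the expectation over Column's type, weighting each type's action by its prior probability.
E[Up] = 3/5·13 + 2/5·5 = 39/5 + 2 = 49/5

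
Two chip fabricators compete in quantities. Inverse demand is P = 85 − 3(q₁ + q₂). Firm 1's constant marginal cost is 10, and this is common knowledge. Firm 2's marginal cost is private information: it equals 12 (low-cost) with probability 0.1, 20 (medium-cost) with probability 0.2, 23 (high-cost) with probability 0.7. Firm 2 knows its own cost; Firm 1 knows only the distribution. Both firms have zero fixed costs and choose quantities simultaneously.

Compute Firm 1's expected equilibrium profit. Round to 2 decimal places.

275.84

Each type of Firm 2 best-responds to q₁; Firm 1 best-responds to the expected q₂ over Firm 2's types.
Firm 2 with cost c maximizes (85 − 3(q₁+q₂) − c)·q₂, giving q₂(c) = (85 − c − 3q₁)/6.
E[c₂] = 0.1·12 + 0.2·20 + 0.7·23 = 21.3
Firm 1's FOC against E[q₂] yields q₁ = (85 − 2·10 + E[c₂])/9 = (85 − 20 + 21.3)/9 = 9.58889.
E[P] = 85 − 3·(q₁ + E[q₂]) = 38.7667; Firm 1's expected profit = (E[P] − 10)·q₁ = (38.7667 − 10)·9.58889 = 275.84.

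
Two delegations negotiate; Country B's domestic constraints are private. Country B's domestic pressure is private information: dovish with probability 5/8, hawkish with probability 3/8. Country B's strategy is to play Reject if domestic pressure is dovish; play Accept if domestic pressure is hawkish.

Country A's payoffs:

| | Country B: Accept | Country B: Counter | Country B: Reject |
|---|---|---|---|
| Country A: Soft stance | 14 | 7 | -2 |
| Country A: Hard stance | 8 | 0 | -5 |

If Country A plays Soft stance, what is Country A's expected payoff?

4

E[Soft stance] = 5/8·(-2) + 3/8·14 = (-5/4) + 21/4 = 4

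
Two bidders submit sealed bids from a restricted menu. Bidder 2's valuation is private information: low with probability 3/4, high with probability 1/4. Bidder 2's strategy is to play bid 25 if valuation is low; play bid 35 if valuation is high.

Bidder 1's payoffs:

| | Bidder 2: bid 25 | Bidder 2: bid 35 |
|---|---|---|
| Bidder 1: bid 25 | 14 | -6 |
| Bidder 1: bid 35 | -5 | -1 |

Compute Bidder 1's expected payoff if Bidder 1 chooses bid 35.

-4

E[bid 35] = 3/4·(-5) + 1/4·(-1) = (-15/4) + (-1/4) = -4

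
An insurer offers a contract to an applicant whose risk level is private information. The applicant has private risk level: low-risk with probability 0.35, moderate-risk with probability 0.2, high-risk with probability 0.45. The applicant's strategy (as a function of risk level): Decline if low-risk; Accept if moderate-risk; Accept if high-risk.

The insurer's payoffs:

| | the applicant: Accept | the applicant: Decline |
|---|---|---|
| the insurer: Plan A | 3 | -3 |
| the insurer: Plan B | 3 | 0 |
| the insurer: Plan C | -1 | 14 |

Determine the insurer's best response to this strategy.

Plan C

E[Plan A] = 0.35·(-3) + 0.2·(3) + 0.45·(3) = 0.9
E[Plan B] = 0.35·(0) + 0.2·(3) + 0.45·(3) = 1.95
E[Plan C] = 0.35·(14) + 0.2·(-1) + 0.45·(-1) = 4.25
Best response: Plan C (4.25 is the largest).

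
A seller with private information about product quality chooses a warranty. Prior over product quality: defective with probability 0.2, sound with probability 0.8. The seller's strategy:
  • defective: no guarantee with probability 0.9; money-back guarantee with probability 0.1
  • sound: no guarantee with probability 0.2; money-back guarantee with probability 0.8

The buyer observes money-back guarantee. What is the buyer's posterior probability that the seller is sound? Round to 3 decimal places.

0.970

P(money-back guarantee) = 0.2·0.1 + 0.8·0.8 = 0.66
P(sound | money-back guarantee) = (0.8·0.8) / 0.66 = 0.64 / 0.66 = 0.969697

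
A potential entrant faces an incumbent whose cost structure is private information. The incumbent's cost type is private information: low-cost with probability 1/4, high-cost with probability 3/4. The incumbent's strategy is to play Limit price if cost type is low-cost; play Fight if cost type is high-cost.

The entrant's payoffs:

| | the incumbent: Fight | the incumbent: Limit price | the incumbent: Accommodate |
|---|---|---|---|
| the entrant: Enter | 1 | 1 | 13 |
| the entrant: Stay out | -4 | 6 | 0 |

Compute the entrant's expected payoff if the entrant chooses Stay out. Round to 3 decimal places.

-1.500

E[Stay out] = 1/4·6 + 3/4·(-4) = 3/2 + (-3) = -3/2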